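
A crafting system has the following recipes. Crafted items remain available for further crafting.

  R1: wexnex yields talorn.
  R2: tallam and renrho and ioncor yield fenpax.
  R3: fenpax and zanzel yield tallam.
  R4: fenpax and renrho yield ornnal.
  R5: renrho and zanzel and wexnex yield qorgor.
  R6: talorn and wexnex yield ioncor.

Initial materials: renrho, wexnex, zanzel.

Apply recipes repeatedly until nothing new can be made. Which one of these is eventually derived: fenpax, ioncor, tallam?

ioncor

wexnex → talorn (R1).
Using R6, talorn and wexnex make ioncor.
fenpax would need tallam, renrho, and ioncor (R2), but tallam is never obtained. tallam would need fenpax and zanzel (R3), but fenpax is never obtained.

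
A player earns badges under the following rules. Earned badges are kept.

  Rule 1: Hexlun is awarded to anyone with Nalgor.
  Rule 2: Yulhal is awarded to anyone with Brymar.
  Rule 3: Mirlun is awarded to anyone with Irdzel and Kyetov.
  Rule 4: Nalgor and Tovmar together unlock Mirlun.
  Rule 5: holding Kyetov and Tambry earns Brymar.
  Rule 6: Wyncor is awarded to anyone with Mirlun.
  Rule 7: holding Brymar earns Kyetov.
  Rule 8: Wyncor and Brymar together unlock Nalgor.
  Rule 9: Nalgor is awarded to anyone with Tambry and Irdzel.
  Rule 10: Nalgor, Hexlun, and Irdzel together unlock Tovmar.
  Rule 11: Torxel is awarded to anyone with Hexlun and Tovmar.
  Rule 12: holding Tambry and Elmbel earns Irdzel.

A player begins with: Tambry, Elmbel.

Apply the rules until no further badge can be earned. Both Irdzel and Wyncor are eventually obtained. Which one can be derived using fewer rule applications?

Irdzel

Irdzel: With Tambry and Elmbel, Irdzel is earned (Rule 12). [1 rule application]
Wyncor: With Tambry and Elmbel, Irdzel is earned (Rule 12). With Tambry and Irdzel, Nalgor is earned (Rule 9). With Nalgor, Hexlun is earned (Rule 1). With Nalgor, Hexlun, and Irdzel, Tovmar is earned (Rule 10). With Nalgor and Tovmar, Mirlun is earned (Rule 4). With Mirlun, Wyncor is earned (Rule 6). [6 rule applications]
Irdzel needs fewer.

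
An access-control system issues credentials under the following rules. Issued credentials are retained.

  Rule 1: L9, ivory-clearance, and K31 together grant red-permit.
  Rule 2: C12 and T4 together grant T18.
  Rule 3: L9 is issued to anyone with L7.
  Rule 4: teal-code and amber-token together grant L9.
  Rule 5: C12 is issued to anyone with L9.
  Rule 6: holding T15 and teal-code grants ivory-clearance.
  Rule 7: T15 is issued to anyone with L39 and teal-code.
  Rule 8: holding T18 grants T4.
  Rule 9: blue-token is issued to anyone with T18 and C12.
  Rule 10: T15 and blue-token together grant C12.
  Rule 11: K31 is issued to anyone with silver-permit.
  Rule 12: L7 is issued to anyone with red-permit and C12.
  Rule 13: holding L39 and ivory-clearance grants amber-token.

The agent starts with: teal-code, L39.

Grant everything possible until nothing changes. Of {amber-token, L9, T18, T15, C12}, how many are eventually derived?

Holding L39 and teal-code grants T15 (Rule 7).
Holding T15 and teal-code grants ivory-clearance (Rule 6).
Holding L39 and ivory-clearance grants amber-token (Rule 13).
Holding teal-code and amber-token grants L9 (Rule 4).
Holding L9 grants C12 (Rule 5).
amber-token: reached.
L9: reached.
T18 would need C12 and T4 (Rule 2), but T4 is never granted.
T15: reached.
C12: reached.
Reached: amber-token, L9, T15, and C12 — 4 of the 5.

4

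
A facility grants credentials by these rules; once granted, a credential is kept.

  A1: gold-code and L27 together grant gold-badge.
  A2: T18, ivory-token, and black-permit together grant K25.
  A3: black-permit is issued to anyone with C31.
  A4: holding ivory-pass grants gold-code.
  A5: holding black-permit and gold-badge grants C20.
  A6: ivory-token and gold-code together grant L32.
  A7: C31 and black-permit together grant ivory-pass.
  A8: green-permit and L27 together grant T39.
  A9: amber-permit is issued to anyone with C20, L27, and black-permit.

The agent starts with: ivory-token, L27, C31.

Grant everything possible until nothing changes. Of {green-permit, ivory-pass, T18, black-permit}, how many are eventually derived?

2

Holding C31 grants black-permit (A3).
Holding C31 and black-permit grants ivory-pass (A7).
No rule produces green-permit, and it is not given.
ivory-pass: reached.
No rule produces T18, and it is not given.
black-permit: reached.
Reached: ivory-pass and black-permit — 2 of the 4.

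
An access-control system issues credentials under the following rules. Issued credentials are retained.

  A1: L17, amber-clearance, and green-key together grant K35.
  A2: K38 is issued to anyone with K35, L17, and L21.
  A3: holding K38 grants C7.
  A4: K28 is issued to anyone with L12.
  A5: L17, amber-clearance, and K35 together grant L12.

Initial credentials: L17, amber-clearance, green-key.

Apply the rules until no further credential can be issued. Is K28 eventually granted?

Holding L17, amber-clearance, and green-key grants K35 (A1).
Holding L17, amber-clearance, and K35 grants L12 (A5).
Holding L12 grants K28 (A4).

Yes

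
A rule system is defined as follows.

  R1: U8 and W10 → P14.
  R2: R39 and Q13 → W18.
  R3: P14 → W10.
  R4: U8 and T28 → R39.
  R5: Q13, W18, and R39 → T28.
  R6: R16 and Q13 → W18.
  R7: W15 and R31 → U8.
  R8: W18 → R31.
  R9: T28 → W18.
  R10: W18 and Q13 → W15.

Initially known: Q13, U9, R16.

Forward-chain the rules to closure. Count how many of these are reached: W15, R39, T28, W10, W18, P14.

2

R16 and Q13 hold, so W18 follows (R6).
From W18 and Q13, R10 gives W15.
W15: reached.
R39 would need U8 and T28 (R4), but T28 is never established.
T28 would need Q13, W18, and R39 (R5), but R39 is never established.
W10 would need P14 (R3), but P14 is never established.
W18: reached.
P14 would need U8 and W10 (R1), but W10 is never established.
Reached: W15 and W18 — 2 of the 6.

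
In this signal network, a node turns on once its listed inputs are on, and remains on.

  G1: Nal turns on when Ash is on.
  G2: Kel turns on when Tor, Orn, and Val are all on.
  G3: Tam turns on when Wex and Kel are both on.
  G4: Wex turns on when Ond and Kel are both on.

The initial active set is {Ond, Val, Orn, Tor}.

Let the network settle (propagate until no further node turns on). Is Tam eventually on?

Yes

Tor, Orn, and Val are on, so Kel turns on (G2).
G4: Ond and Kel on → Wex on.
Wex and Kel are on, so Tam turns on (G3).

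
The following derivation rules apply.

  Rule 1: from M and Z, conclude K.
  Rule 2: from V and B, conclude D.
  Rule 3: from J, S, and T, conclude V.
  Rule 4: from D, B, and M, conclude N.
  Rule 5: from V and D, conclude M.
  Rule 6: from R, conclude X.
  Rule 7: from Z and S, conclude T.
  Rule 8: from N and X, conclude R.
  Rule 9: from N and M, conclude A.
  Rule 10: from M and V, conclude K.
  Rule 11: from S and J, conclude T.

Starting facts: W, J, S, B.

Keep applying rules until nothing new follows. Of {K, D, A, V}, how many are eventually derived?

4

S and J hold, so T follows (Rule 11).
From J, S, and T, Rule 3 gives V.
V and B hold, so D follows (Rule 2).
V and D hold, so M follows (Rule 5).
D, B, and M hold, so N follows (Rule 4).
M and V hold, so K follows (Rule 10).
N and M hold, so A follows (Rule 9).
K: reached.
D: reached.
A: reached.
V: reached.
All 4 are reached.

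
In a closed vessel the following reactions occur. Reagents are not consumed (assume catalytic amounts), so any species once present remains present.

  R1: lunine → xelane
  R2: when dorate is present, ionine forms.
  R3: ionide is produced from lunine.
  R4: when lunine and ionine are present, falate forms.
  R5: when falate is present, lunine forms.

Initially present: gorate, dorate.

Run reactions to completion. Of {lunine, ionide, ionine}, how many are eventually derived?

dorate present → ionine forms (R2).
lunine would need falate (R5), but falate never forms.
ionide would need lunine (R3), but lunine never forms.
ionine: reached.
Reached: ionine — 1 of the 3.

1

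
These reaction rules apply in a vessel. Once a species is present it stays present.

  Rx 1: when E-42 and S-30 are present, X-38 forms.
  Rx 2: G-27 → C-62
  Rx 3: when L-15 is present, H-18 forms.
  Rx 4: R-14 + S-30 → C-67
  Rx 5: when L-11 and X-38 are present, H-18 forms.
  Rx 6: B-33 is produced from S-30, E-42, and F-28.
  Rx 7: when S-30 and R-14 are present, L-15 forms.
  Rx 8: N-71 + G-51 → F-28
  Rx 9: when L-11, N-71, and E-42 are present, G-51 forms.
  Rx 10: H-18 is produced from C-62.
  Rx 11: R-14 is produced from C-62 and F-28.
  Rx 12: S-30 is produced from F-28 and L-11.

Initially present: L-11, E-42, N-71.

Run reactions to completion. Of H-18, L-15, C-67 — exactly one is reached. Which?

H-18

L-11, N-71, and E-42 present → G-51 forms (Rx 9).
N-71 and G-51 present → F-28 forms (Rx 8).
F-28 and L-11 present → S-30 forms (Rx 12).
E-42 and S-30 present → X-38 forms (Rx 1).
L-11 and X-38 present → H-18 forms (Rx 5).
L-15 would need S-30 and R-14 (Rx 7), but R-14 never forms. C-67 would need R-14 and S-30 (Rx 4), but R-14 never forms.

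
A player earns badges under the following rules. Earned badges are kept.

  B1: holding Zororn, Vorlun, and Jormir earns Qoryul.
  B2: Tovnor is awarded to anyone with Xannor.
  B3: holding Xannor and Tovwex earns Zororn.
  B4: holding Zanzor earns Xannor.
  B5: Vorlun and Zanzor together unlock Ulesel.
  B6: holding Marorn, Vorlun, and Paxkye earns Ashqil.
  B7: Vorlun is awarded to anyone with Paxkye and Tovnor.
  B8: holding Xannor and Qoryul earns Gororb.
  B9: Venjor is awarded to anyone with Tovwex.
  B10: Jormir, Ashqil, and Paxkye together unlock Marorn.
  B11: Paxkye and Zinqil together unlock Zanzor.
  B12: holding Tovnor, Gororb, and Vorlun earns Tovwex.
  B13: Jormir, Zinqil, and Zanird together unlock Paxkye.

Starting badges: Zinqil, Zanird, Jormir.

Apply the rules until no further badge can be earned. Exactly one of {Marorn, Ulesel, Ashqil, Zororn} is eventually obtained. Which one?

With Jormir, Zinqil, and Zanird, Paxkye is earned (B13).
With Paxkye and Zinqil, Zanzor is earned (B11).
With Zanzor, Xannor is earned (B4).
With Xannor, Tovnor is earned (B2).
With Paxkye and Tovnor, Vorlun is earned (B7).
With Vorlun and Zanzor, Ulesel is earned (B5).
Marorn would need Jormir, Ashqil, and Paxkye (B10), but Ashqil is never earned. Ashqil would need Marorn, Vorlun, and Paxkye (B6), but Marorn is never earned. Zororn would need Xannor and Tovwex (B3), but Tovwex is never earned.

Ulesel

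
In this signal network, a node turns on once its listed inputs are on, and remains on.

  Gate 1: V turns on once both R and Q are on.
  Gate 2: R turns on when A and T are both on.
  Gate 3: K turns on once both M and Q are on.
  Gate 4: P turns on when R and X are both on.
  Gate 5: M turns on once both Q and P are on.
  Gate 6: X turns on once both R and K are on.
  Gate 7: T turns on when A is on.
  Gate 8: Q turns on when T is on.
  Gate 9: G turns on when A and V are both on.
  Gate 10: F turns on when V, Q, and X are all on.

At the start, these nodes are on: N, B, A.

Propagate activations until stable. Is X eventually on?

No

X would need R and K (Gate 6), but K never turns on.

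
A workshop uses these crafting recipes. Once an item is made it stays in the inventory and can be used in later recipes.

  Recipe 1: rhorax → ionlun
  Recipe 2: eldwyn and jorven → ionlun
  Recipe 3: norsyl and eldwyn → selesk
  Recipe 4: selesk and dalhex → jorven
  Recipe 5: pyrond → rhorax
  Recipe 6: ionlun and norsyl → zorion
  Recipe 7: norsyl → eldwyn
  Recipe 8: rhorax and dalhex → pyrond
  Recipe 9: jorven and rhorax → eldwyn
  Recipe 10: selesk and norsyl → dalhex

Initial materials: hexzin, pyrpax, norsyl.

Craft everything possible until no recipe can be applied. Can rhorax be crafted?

rhorax would need pyrond (Recipe 5), but pyrond is never obtained.

No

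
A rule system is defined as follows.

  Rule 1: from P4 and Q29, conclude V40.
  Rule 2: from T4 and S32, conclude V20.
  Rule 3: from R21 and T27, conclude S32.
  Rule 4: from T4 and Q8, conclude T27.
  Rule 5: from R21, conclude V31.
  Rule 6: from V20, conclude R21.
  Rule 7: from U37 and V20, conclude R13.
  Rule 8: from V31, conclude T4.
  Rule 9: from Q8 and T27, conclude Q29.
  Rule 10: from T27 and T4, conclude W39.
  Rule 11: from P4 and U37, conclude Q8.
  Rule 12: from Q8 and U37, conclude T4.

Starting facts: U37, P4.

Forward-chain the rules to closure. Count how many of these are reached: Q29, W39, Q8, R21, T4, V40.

5

From P4 and U37, Rule 11 gives Q8.
From Q8 and U37, Rule 12 gives T4.
From T4 and Q8, Rule 4 gives T27.
From T27 and T4, Rule 10 gives W39.
Q8 and T27 hold, so Q29 follows (Rule 9).
P4 and Q29 hold, so V40 follows (Rule 1).
Q29: reached.
W39: reached.
Q8: reached.
R21 would need V20 (Rule 6), but V20 is never established.
T4: reached.
V40: reached.
Reached: Q29, W39, Q8, T4, and V40 — 5 of the 6.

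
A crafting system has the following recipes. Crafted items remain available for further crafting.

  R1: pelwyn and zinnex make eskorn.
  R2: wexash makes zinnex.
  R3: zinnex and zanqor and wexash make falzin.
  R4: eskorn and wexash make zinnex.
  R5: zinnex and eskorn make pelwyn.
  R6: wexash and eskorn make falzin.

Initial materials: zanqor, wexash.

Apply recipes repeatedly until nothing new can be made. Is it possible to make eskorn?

eskorn would need pelwyn and zinnex (R1), but pelwyn is never obtained.

No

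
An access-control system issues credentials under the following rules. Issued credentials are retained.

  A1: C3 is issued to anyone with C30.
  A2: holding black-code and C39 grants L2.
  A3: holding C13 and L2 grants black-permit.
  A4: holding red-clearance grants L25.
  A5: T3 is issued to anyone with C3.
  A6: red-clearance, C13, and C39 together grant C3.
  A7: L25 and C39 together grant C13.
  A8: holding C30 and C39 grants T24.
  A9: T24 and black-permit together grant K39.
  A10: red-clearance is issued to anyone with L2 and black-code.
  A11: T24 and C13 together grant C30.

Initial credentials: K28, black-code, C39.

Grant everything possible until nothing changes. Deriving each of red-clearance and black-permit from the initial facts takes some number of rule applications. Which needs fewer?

red-clearance: Holding black-code and C39 grants L2 (A2). Holding L2 and black-code grants red-clearance (A10). [2 rule applications]
black-permit: Holding black-code and C39 grants L2 (A2). Holding L2 and black-code grants red-clearance (A10). Holding red-clearance grants L25 (A4). Holding L25 and C39 grants C13 (A7). Holding C13 and L2 grants black-permit (A3). [5 rule applications]
red-clearance needs fewer.

red-clearance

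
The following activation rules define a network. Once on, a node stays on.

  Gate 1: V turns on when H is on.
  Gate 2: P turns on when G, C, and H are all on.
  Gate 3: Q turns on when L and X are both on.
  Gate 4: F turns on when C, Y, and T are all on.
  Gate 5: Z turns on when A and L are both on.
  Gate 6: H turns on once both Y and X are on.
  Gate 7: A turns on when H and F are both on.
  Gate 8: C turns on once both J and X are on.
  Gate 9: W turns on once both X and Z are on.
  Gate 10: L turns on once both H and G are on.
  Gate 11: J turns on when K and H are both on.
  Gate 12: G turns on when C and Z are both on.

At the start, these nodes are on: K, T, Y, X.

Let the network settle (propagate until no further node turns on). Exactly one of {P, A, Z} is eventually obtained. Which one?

A

Gate 6: Y and X on → H on.
Gate 11: K and H on → J on.
Gate 8: J and X on → C on.
Gate 4: C, Y, and T on → F on.
Gate 7: H and F on → A on.
Z would need A and L (Gate 5), but L never turns on. P would need G, C, and H (Gate 2), but G never turns on.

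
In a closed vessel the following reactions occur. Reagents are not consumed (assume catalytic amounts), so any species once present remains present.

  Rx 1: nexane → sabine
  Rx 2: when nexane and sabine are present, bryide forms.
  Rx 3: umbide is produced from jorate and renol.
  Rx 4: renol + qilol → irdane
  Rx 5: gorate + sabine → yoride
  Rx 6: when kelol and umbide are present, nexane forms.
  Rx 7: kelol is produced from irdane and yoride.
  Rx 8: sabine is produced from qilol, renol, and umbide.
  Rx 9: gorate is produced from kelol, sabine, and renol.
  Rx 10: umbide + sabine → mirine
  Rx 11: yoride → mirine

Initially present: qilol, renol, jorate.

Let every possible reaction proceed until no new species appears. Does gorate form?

No

gorate would need kelol, sabine, and renol (Rx 9), but kelol never forms.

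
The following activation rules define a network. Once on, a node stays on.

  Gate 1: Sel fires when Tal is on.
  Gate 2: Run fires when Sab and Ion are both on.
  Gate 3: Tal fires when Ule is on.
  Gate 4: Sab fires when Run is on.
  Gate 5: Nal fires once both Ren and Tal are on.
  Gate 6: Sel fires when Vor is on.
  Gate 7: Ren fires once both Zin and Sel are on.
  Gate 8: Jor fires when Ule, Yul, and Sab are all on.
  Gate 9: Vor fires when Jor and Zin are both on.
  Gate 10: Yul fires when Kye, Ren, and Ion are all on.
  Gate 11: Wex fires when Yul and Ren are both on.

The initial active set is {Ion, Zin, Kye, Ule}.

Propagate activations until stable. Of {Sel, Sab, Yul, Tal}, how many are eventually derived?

Gate 3: Ule on → Tal on.
Tal is on, so Sel fires (Gate 1).
Gate 7: Zin and Sel on → Ren on.
Kye, Ren, and Ion are on, so Yul fires (Gate 10).
Sel: reached.
Sab would need Run (Gate 4), but Run never turns on.
Yul: reached.
Tal: reached.
Reached: Sel, Yul, and Tal — 3 of the 4.

3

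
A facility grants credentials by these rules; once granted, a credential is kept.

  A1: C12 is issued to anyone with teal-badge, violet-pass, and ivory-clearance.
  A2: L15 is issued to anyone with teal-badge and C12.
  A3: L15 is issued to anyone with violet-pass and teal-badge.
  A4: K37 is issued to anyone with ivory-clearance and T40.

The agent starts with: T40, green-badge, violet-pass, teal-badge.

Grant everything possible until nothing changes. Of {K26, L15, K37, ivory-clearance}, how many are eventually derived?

1

Holding violet-pass and teal-badge grants L15 (A3).
No rule produces K26, and it is not given.
L15: reached.
K37 would need ivory-clearance and T40 (A4), but ivory-clearance is never granted.
No rule produces ivory-clearance, and it is not given.
Reached: L15 — 1 of the 4.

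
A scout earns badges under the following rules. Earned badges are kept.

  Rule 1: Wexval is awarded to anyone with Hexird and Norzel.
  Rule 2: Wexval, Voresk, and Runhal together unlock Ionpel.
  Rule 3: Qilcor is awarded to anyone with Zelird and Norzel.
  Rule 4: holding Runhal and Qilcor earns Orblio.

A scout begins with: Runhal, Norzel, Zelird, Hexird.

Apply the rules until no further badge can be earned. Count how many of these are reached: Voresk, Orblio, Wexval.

2

With Hexird and Norzel, Wexval is earned (Rule 1).
With Zelird and Norzel, Qilcor is earned (Rule 3).
With Runhal and Qilcor, Orblio is earned (Rule 4).
No rule produces Voresk, and it is not given.
Orblio: reached.
Wexval: reached.
Reached: Orblio and Wexval — 2 of the 3.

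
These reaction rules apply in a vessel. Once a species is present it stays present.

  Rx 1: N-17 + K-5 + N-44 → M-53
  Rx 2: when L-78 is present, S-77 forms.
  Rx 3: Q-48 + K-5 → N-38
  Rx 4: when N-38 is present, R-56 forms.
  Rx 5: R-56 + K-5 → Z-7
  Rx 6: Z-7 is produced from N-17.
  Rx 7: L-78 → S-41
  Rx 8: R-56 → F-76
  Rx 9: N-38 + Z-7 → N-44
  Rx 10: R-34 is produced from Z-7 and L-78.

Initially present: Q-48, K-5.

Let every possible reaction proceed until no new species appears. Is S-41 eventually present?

No

S-41 would need L-78 (Rx 7), but L-78 never forms.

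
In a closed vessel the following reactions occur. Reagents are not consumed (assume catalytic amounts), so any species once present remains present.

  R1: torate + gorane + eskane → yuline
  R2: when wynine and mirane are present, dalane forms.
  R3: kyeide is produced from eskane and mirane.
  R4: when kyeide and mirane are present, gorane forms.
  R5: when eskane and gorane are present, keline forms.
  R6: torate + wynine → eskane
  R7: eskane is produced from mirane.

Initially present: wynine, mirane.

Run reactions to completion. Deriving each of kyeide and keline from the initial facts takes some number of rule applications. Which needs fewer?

kyeide: mirane present → eskane forms (R7). eskane and mirane present → kyeide forms (R3). [2 rule applications]
keline: mirane present → eskane forms (R7). eskane and mirane present → kyeide forms (R3). kyeide and mirane present → gorane forms (R4). eskane and gorane present → keline forms (R5). [4 rule applications]
kyeide needs fewer.

kyeide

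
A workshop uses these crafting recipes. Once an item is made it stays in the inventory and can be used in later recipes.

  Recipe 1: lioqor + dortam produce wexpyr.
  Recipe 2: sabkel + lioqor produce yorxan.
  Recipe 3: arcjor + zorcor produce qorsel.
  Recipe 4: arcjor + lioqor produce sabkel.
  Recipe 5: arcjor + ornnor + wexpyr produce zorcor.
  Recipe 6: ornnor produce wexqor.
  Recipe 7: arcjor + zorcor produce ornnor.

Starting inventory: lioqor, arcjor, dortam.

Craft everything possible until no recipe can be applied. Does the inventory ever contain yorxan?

Using Recipe 4, arcjor and lioqor make sabkel.
sabkel + lioqor → yorxan (Recipe 2).

Yes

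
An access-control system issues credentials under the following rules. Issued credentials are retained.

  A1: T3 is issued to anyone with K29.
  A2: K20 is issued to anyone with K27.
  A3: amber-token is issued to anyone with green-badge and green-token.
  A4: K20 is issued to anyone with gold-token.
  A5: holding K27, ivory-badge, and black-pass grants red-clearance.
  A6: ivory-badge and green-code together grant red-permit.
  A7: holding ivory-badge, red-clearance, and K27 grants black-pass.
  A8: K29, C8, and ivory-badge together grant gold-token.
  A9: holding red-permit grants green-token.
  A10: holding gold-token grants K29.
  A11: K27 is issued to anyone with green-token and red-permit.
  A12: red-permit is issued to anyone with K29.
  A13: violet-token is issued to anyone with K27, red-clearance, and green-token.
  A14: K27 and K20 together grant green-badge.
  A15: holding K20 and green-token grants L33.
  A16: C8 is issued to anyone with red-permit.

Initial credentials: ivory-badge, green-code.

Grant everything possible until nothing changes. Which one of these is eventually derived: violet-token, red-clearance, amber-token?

Holding ivory-badge and green-code grants red-permit (A6).
Holding red-permit grants green-token (A9).
Holding green-token and red-permit grants K27 (A11).
Holding K27 grants K20 (A2).
Holding K27 and K20 grants green-badge (A14).
Holding green-badge and green-token grants amber-token (A3).
red-clearance would need K27, ivory-badge, and black-pass (A5), but black-pass is never granted. violet-token would need K27, red-clearance, and green-token (A13), but red-clearance is never granted.

amber-token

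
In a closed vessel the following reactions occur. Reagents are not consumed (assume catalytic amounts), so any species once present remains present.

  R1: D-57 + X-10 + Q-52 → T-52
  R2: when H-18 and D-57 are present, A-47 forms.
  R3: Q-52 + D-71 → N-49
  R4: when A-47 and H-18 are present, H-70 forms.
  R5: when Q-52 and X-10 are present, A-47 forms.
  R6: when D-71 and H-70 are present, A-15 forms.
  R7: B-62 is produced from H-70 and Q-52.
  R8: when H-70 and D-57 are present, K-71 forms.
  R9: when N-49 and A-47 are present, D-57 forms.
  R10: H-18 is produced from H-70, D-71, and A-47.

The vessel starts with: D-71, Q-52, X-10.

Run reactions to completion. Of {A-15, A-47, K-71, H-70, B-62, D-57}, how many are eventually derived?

Q-52 and D-71 present → N-49 forms (R3).
Q-52 and X-10 present → A-47 forms (R5).
N-49 and A-47 present → D-57 forms (R9).
A-15 would need D-71 and H-70 (R6), but H-70 never forms.
A-47: reached.
K-71 would need H-70 and D-57 (R8), but H-70 never forms.
H-70 would need A-47 and H-18 (R4), but H-18 never forms.
B-62 would need H-70 and Q-52 (R7), but H-70 never forms.
D-57: reached.
Reached: A-47 and D-57 — 2 of the 6.

2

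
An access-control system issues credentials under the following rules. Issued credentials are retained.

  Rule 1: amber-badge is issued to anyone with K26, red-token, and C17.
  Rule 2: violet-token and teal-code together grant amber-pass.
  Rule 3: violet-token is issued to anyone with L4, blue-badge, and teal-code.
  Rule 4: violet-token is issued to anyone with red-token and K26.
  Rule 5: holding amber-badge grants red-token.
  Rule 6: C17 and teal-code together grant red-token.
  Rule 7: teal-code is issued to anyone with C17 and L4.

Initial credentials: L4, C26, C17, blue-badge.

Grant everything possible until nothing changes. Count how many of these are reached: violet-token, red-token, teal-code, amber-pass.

4

Holding C17 and L4 grants teal-code (Rule 7).
Holding L4, blue-badge, and teal-code grants violet-token (Rule 3).
Holding C17 and teal-code grants red-token (Rule 6).
Holding violet-token and teal-code grants amber-pass (Rule 2).
violet-token: reached.
red-token: reached.
teal-code: reached.
amber-pass: reached.
All 4 are reached.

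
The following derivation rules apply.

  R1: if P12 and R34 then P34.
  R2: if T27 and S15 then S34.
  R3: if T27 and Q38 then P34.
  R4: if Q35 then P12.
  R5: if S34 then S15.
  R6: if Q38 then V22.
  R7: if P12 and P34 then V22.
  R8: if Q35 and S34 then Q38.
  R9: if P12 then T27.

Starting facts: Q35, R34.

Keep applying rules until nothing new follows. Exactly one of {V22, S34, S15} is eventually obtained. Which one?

From Q35, R4 gives P12.
From P12 and R34, R1 gives P34.
P12 and P34 hold, so V22 follows (R7).
S15 would need S34 (R5), but S34 is never established. S34 would need T27 and S15 (R2), but S15 is never established.

V22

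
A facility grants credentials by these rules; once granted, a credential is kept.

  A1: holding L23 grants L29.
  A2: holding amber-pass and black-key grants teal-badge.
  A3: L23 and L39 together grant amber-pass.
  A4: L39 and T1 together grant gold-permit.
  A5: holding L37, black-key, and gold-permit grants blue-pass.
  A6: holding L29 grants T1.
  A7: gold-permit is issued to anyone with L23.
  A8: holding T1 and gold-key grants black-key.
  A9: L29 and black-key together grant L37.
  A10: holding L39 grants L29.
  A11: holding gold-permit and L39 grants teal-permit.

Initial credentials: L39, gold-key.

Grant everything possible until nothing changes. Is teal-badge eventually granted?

No

teal-badge would need amber-pass and black-key (A2), but amber-pass is never granted.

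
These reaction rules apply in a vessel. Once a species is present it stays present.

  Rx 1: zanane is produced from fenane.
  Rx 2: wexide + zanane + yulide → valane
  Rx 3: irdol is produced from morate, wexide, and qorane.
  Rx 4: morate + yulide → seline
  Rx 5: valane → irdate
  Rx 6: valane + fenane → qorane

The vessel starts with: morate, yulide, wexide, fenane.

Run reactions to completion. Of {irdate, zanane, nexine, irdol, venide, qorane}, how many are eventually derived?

4

fenane present → zanane forms (Rx 1).
wexide, zanane, and yulide present → valane forms (Rx 2).
valane present → irdate forms (Rx 5).
valane and fenane present → qorane forms (Rx 6).
morate, wexide, and qorane present → irdol forms (Rx 3).
irdate: reached.
zanane: reached.
No rule produces nexine, and it is not given.
irdol: reached.
No rule produces venide, and it is not given.
qorane: reached.
Reached: irdate, zanane, irdol, and qorane — 4 of the 6.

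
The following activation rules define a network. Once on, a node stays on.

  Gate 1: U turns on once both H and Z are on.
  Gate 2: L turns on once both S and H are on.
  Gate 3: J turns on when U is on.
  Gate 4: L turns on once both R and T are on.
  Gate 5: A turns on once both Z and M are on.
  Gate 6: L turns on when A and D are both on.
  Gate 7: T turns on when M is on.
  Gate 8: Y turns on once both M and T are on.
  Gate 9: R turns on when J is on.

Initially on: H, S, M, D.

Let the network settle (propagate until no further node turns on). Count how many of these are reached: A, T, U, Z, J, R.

Gate 7: M on → T on.
A would need Z and M (Gate 5), but Z never turns on.
T: reached.
U would need H and Z (Gate 1), but Z never turns on.
No rule produces Z, and it is not given.
J would need U (Gate 3), but U never turns on.
R would need J (Gate 9), but J never turns on.
Reached: T — 1 of the 6.

1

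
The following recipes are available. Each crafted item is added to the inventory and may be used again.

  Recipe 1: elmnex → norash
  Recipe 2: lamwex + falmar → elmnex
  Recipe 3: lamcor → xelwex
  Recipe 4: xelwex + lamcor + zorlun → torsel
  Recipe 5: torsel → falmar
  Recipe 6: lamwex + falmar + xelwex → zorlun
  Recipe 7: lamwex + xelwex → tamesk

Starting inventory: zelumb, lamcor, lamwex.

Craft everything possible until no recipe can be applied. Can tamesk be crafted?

lamcor → xelwex (Recipe 3).
lamwex + xelwex → tamesk (Recipe 7).

Yes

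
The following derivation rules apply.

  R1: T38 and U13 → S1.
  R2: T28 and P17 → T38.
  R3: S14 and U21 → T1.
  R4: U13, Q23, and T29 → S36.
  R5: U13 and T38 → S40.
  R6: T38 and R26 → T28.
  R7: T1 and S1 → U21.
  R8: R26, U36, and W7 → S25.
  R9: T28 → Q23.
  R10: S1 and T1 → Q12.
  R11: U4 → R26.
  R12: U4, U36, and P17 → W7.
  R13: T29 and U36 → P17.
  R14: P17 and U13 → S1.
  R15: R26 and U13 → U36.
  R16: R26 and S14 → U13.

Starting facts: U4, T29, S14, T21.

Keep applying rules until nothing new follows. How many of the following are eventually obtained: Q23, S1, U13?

2

From U4, R11 gives R26.
R26 and S14 hold, so U13 follows (R16).
R26 and U13 hold, so U36 follows (R15).
From T29 and U36, R13 gives P17.
From P17 and U13, R14 gives S1.
Q23 would need T28 (R9), but T28 is never established.
S1: reached.
U13: reached.
Reached: S1 and U13 — 2 of the 3.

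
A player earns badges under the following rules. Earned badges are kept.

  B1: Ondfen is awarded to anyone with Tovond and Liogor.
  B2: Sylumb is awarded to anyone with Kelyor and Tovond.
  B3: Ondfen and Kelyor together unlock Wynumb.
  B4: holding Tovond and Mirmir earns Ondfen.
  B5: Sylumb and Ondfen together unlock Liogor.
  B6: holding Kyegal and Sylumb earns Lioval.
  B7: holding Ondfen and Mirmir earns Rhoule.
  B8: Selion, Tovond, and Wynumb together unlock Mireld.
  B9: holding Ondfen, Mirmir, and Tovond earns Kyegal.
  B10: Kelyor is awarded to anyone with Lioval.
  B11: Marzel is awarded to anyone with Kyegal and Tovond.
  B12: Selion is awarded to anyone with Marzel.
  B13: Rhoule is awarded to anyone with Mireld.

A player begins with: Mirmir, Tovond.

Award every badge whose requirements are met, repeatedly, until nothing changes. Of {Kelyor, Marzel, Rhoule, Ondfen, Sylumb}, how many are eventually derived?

3

With Tovond and Mirmir, Ondfen is earned (B4).
With Ondfen, Mirmir, and Tovond, Kyegal is earned (B9).
With Ondfen and Mirmir, Rhoule is earned (B7).
With Kyegal and Tovond, Marzel is earned (B11).
Kelyor would need Lioval (B10), but Lioval is never earned.
Marzel: reached.
Rhoule: reached.
Ondfen: reached.
Sylumb would need Kelyor and Tovond (B2), but Kelyor is never earned.
Reached: Marzel, Rhoule, and Ondfen — 3 of the 5.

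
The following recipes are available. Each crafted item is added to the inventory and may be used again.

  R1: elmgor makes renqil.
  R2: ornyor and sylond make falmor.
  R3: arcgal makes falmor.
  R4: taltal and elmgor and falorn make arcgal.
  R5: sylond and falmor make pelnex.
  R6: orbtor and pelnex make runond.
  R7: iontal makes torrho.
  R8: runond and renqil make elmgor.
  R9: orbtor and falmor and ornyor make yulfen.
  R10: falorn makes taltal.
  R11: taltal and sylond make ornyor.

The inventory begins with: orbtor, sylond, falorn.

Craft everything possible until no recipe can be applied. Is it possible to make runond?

Using R10, falorn makes taltal.
Using R11, taltal and sylond make ornyor.
Using R2, ornyor and sylond make falmor.
sylond and falmor → pelnex (R5).
orbtor and pelnex → runond (R6).

Yes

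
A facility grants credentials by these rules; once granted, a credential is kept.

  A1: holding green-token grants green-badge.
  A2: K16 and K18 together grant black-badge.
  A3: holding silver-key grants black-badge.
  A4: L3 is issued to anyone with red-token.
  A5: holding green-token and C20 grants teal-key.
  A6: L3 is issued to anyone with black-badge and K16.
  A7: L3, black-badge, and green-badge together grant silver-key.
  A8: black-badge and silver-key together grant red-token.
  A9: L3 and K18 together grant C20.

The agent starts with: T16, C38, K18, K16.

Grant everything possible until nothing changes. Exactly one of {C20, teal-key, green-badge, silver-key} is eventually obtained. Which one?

Holding K16 and K18 grants black-badge (A2).
Holding black-badge and K16 grants L3 (A6).
Holding L3 and K18 grants C20 (A9).
green-badge would need green-token (A1), but green-token is never granted. teal-key would need green-token and C20 (A5), but green-token is never granted. silver-key would need L3, black-badge, and green-badge (A7), but green-badge is never granted.

C20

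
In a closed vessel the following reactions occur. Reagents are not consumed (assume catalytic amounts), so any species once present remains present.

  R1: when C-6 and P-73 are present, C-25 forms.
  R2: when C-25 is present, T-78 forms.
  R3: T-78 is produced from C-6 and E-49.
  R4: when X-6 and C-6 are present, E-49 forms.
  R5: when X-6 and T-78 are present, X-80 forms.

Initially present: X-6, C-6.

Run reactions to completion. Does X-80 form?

X-6 and C-6 present → E-49 forms (R4).
C-6 and E-49 present → T-78 forms (R3).
X-6 and T-78 present → X-80 forms (R5).

Yes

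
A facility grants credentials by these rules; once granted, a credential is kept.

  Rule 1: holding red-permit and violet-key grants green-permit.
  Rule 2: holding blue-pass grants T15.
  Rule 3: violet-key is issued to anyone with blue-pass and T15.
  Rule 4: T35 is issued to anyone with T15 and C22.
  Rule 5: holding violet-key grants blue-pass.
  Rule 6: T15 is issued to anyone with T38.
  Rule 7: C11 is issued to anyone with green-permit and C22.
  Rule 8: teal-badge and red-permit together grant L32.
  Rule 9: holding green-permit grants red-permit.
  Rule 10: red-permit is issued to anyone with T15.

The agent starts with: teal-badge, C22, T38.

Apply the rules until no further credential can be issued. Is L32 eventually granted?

Holding T38 grants T15 (Rule 6).
Holding T15 grants red-permit (Rule 10).
Holding teal-badge and red-permit grants L32 (Rule 8).

Yes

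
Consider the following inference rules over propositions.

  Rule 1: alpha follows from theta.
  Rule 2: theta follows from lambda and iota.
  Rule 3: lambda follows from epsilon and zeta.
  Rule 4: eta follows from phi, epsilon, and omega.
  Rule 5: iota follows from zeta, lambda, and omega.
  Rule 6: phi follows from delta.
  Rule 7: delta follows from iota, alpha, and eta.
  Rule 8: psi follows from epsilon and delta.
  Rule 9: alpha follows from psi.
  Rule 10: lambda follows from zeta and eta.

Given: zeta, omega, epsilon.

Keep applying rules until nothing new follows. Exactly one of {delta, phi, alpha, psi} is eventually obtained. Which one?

epsilon and zeta hold, so lambda follows (Rule 3).
zeta, lambda, and omega hold, so iota follows (Rule 5).
From lambda and iota, Rule 2 gives theta.
From theta, Rule 1 gives alpha.
phi would need delta (Rule 6), but delta is never established. psi would need epsilon and delta (Rule 8), but delta is never established. delta would need iota, alpha, and eta (Rule 7), but eta is never established.

alpha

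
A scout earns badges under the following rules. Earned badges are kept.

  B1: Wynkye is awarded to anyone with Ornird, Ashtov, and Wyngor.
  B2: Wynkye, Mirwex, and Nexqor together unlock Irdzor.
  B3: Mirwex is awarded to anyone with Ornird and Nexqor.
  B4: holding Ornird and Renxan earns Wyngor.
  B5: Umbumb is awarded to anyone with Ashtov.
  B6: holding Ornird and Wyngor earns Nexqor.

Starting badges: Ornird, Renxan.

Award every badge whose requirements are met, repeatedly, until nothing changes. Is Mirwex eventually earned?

Yes

With Ornird and Renxan, Wyngor is earned (B4).
With Ornird and Wyngor, Nexqor is earned (B6).
With Ornird and Nexqor, Mirwex is earned (B3).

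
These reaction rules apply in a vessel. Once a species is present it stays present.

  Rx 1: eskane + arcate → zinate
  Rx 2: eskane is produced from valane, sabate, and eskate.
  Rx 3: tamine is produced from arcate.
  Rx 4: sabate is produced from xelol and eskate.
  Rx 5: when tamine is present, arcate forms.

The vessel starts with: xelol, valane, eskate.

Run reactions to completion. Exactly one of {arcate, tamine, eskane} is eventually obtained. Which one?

eskane

xelol and eskate present → sabate forms (Rx 4).
valane, sabate, and eskate present → eskane forms (Rx 2).
arcate would need tamine (Rx 5), but tamine never forms. tamine would need arcate (Rx 3), but arcate never forms.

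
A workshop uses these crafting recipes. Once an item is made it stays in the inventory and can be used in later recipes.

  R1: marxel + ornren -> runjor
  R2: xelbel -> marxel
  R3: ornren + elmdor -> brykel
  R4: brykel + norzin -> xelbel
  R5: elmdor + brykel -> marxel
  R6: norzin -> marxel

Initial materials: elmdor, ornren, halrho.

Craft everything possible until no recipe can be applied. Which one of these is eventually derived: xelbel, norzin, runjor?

Using R3, ornren and elmdor make brykel.
elmdor + brykel -> marxel (R5).
Using R1, marxel and ornren make runjor.
xelbel would need brykel and norzin (R4), but norzin is never obtained. No rule produces norzin, and it is not given.

runjor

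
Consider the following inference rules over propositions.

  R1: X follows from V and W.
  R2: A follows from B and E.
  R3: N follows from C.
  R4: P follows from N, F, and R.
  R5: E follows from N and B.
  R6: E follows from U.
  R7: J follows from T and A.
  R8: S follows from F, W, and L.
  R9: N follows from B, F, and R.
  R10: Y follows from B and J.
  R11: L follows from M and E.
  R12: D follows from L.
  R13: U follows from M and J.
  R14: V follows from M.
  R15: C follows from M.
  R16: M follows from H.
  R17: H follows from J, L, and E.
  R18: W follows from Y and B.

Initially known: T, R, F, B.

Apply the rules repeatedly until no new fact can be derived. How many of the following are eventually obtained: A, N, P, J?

4

B, F, and R hold, so N follows (R9).
N, F, and R hold, so P follows (R4).
N and B hold, so E follows (R5).
From B and E, R2 gives A.
From T and A, R7 gives J.
A: reached.
N: reached.
P: reached.
J: reached.
All 4 are reached.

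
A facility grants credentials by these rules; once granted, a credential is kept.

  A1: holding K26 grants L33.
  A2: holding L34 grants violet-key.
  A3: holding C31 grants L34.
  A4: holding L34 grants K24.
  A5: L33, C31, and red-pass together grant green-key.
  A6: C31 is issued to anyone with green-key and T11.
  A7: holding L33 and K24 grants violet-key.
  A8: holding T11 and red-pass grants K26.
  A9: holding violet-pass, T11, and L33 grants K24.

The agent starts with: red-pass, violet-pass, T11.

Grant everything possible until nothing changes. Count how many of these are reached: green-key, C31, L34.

green-key would need L33, C31, and red-pass (A5), but C31 is never granted.
C31 would need green-key and T11 (A6), but green-key is never granted.
L34 would need C31 (A3), but C31 is never granted.
None of the 3 are reached.

0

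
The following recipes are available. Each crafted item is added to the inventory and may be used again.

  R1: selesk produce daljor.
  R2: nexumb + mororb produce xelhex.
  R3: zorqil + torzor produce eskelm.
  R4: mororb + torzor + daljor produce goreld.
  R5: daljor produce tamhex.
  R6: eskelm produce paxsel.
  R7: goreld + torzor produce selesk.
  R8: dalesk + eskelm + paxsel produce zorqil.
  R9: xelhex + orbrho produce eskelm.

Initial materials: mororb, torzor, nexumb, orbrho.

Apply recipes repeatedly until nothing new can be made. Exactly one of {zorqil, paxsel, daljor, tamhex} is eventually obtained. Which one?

nexumb + mororb → xelhex (R2).
xelhex + orbrho → eskelm (R9).
eskelm → paxsel (R6).
zorqil would need dalesk, eskelm, and paxsel (R8), but dalesk is never obtained. daljor would need selesk (R1), but selesk is never obtained. tamhex would need daljor (R5), but daljor is never obtained.

paxsel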